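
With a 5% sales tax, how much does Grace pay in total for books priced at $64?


Calculate the tax:
5% of $64 = $3.20
Add tax to price:
$64 + $3.20 = $67.20

$67.20


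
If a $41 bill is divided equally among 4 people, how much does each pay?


Total bill: $41
Number of people: 4
Each pays: $41 / 4 = $10.25

$10.25


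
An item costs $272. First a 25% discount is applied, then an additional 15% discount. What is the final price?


First discount:
25% of $272 = $68
Price after first discount:
$272 - $68 = $204
Second discount:
15% of $204 = $30.60
Final price:
$204 - $30.60 = $173.40

$173.40


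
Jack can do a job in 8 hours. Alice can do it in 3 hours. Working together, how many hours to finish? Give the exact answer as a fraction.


Jack's rate: 1/8 of the job per hour
Alice's rate: 1/3 of the job per hour
Combined rate: 1/8 + 1/3 = 11/24 per hour
Time = 1 / (11/24) = 24/11 hours (≈ 2.18 hours)

24/11 hours


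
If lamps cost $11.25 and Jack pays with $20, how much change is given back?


Start with the amount paid:
$20
Subtract the price:
$20 - $11.25 = $8.75

$8.75


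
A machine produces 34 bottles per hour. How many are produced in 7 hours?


Production rate: 34 bottles per hour
Time: 7 hours
Total: 34 x 7 = 238 bottles

238 bottles


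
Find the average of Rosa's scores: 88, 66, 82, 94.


Add the scores:
88 + 66 + 82 + 94 = 330
Divide by the number of tests:
330 / 4 = 82.5

82.5


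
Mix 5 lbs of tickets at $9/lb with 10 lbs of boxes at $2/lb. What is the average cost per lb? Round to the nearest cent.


Cost of tickets:
5 x $9 = $45
Cost of boxes:
10 x $2 = $20
Total cost: $45 + $20 = $65
Total weight: 15 lbs
Average: $65 / 15 = $4.3333... ≈ $4.33/lb

$4.33/lb


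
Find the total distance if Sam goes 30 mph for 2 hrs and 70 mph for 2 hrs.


Leg 1 distance:
30 x 2 = 60 miles
Leg 2 distance:
70 x 2 = 140 miles
Total distance:
60 + 140 = 200 miles

200 miles


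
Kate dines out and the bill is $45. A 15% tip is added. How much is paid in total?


Calculate the tip:
15% of $45 = $6.75
Add tip to meal cost:
$45 + $6.75 = $51.75

$51.75


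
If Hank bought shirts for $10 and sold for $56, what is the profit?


Selling price = $56
Cost price = $10
Profit = selling price - cost price:
Profit = $56 - $10 = $46

$46


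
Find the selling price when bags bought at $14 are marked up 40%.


Calculate the markup amount:
40% of $14 = $5.60
Add to cost:
$14 + $5.60 = $19.60

$19.60


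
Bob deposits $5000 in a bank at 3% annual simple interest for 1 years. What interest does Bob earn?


Use the formula I = P x R x T / 100
P x R x T = 5000 x 3 x 1 = 15000
I = 15000 / 100 = $150

$150


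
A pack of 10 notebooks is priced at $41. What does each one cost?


Total cost: $41
Number of items: 10
Unit price: $41 / 10 = $4.10

$4.10


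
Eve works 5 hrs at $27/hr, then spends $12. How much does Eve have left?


Calculate earnings:
5 x $27 = $135
Subtract spending:
$135 - $12 = $123

$123


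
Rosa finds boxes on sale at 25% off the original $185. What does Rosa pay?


Calculate the discount amount:
25% of $185 = $46.25
Subtract from original:
$185 - $46.25 = $138.75

$138.75


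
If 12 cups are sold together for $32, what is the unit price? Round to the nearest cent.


Total cost: $32
Number of items: 12
Unit price: $32 / 12 = $2.6666... ≈ $2.67

$2.67


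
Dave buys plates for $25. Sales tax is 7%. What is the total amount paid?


Calculate the tax:
7% of $25 = $1.75
Add tax to price:
$25 + $1.75 = $26.75

$26.75


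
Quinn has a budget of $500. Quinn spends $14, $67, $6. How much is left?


Add up expenses:
$14 + $67 + $6 = $87
Subtract from budget:
$500 - $87 = $413

$413


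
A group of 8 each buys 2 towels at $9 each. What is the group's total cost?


Cost per person:
2 x $9 = $18
Group total:
8 x $18 = $144

$144


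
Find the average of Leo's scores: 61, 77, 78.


Add the scores:
61 + 77 + 78 = 216
Divide by the number of tests:
216 / 3 = 72

72


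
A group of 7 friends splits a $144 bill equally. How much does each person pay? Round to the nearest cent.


Total bill: $144
Number of people: 7
Each pays: $144 / 7 = $20.5714... ≈ $20.57

$20.57


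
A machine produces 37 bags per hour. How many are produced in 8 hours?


Production rate: 37 bags per hour
Time: 8 hours
Total: 37 x 8 = 296 bags

296 bags


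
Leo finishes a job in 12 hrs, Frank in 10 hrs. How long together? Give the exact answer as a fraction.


Leo's rate: 1/12 of the job per hour
Frank's rate: 1/10 of the job per hour
Combined rate: 1/12 + 1/10 = 11/60 per hour
Time = 1 / (11/60) = 60/11 hours (≈ 5.45 hours)

60/11 hours


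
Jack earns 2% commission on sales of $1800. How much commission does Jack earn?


Convert rate to decimal:
2% = 0.02
Multiply by sales:
$1800 x 0.02 = $36

$36


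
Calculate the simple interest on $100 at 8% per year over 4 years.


Use the formula I = P x R x T / 100
P x R x T = 100 x 8 x 4 = 3200
I = 3200 / 100 = $32

$32


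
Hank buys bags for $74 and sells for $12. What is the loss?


Selling price = $12
Cost price = $74
Loss = cost price - selling price:
Loss = $74 - $12 = $62

$62


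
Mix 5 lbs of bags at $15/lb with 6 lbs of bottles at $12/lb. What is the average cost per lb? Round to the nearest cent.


Cost of bags:
5 x $15 = $75
Cost of bottles:
6 x $12 = $72
Total cost: $75 + $72 = $147
Total weight: 11 lbs
Average: $147 / 11 = $13.3636... ≈ $13.36/lb

$13.36/lb


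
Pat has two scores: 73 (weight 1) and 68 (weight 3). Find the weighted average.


Weighted sum:
1 x 73 + 3 x 68 = 277
Total weight:
1 + 3 = 4
Weighted average:
277 / 4 = 69.25

69.25


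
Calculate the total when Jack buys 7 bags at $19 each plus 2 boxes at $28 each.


Cost of bags:
7 x $19 = $133
Cost of boxes:
2 x $28 = $56
Add both:
$133 + $56 = $189

$189


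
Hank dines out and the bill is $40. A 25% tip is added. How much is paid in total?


Calculate the tip:
25% of $40 = $10
Add tip to meal cost:
$40 + $10 = $50

$50


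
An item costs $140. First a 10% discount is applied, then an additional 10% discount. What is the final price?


First discount:
10% of $140 = $14
Price after first discount:
$140 - $14 = $126
Second discount:
10% of $126 = $12.60
Final price:
$126 - $12.60 = $113.40

$113.40


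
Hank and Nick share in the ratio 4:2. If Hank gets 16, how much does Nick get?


Find the multiplier:
16 / 4 = 4
Apply to Nick's share:
2 x 4 = 8

8


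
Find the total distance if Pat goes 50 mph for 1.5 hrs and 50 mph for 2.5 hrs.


Leg 1 distance:
50 x 1.5 = 75 miles
Leg 2 distance:
50 x 2.5 = 125 miles
Total distance:
75 + 125 = 200 miles

200 miles


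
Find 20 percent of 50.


Convert percentage to decimal:
20% = 0.2
Multiply:
50 x 0.2 = 10

10


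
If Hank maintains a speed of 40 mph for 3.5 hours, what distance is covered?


Use the formula: distance = speed x time
Speed = 40 mph, Time = 3.5 hours
40 x 3.5 = 140 miles

140 miles


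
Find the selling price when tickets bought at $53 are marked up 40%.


Calculate the markup amount:
40% of $53 = $21.20
Add to cost:
$53 + $21.20 = $74.20

$74.20


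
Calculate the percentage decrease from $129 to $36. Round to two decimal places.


Find the absolute change:
|36 - 129| = 93
Divide by original and multiply by 100:
93 / 129 x 100 = 72.0930...% ≈ 72.09%

72.09%


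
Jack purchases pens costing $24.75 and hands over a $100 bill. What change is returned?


Start with the amount paid:
$100
Subtract the price:
$100 - $24.75 = $75.25

$75.25


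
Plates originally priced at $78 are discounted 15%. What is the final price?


Calculate the discount amount:
15% of $78 = $11.70
Subtract from original:
$78 - $11.70 = $66.30

$66.30


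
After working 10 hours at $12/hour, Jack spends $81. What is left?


Calculate earnings:
10 x $12 = $120
Subtract spending:
$120 - $81 = $39

$39


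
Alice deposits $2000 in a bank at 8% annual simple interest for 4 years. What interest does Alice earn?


Use the formula I = P x R x T / 100
P x R x T = 2000 x 8 x 4 = 64000
I = 64000 / 100 = $640

$640


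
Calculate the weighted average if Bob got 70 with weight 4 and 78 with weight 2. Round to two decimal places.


Weighted sum:
4 x 70 + 2 x 78 = 436
Total weight:
4 + 2 = 6
Weighted average:
436 / 6 = 72.6666... ≈ 72.67

72.67


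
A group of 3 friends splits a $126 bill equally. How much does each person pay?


Total bill: $126
Number of people: 3
Each pays: $126 / 3 = $42

$42


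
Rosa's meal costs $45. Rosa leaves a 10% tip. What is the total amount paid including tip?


Calculate the tip:
10% of $45 = $4.50
Add tip to meal cost:
$45 + $4.50 = $49.50

$49.50


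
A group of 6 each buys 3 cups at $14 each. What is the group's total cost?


Cost per person:
3 x $14 = $42
Group total:
6 x $42 = $252

$252


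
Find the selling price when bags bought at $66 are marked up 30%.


Calculate the markup amount:
30% of $66 = $19.80
Add to cost:
$66 + $19.80 = $85.80

$85.80


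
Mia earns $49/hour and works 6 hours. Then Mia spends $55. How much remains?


Calculate earnings:
6 x $49 = $294
Subtract spending:
$294 - $55 = $239

$239


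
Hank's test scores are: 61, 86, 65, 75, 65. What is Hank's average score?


Add the scores:
61 + 86 + 65 + 75 + 65 = 352
Divide by the number of tests:
352 / 5 = 70.4

70.4


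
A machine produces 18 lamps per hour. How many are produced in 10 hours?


Production rate: 18 lamps per hour
Time: 10 hours
Total: 18 x 10 = 180 lamps

180 lamps


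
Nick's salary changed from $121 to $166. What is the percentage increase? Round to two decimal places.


Find the absolute change:
|166 - 121| = 45
Divide by original and multiply by 100:
45 / 121 x 100 = 37.1900...% ≈ 37.19%

37.19%


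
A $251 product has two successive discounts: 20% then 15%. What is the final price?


First discount:
20% of $251 = $50.20
Price after first discount:
$251 - $50.20 = $200.80
Second discount:
15% of $200.80 = $30.12
Final price:
$200.80 - $30.12 = $170.68

$170.68


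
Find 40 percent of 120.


Convert percentage to decimal:
40% = 0.4
Multiply:
120 x 0.4 = 48

48


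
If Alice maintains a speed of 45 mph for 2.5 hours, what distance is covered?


Use the formula: distance = speed x time
Speed = 45 mph, Time = 2.5 hours
45 x 2.5 = 112.5 miles

112.5 miles


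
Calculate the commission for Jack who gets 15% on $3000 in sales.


Convert rate to decimal:
15% = 0.15
Multiply by sales:
$3000 x 0.15 = $450

$450


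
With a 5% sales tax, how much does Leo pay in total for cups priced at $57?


Calculate the tax:
5% of $57 = $2.85
Add tax to price:
$57 + $2.85 = $59.85

$59.85


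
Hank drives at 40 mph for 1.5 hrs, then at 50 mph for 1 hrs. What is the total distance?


Leg 1 distance:
40 x 1.5 = 60 miles
Leg 2 distance:
50 x 1 = 50 miles
Total distance:
60 + 50 = 110 miles

110 miles


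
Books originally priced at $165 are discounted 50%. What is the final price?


Calculate the discount amount:
50% of $165 = $82.50
Subtract from original:
$165 - $82.50 = $82.50

$82.50


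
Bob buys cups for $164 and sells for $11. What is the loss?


Selling price = $11
Cost price = $164
Loss = cost price - selling price:
Loss = $164 - $11 = $153

$153


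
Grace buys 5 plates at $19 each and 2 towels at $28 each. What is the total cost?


Cost of plates:
5 x $19 = $95
Cost of towels:
2 x $28 = $56
Add both:
$95 + $56 = $151

$151


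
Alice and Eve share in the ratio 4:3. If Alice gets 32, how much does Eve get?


Find the multiplier:
32 / 4 = 8
Apply to Eve's share:
3 x 8 = 24

24


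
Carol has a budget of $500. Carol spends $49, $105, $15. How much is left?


Add up expenses:
$49 + $105 + $15 = $169
Subtract from budget:
$500 - $169 = $331

$331


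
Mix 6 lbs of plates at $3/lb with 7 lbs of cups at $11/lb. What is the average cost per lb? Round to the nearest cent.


Cost of plates:
6 x $3 = $18
Cost of cups:
7 x $11 = $77
Total cost: $18 + $77 = $95
Total weight: 13 lbs
Average: $95 / 13 = $7.3076... ≈ $7.31/lb

$7.31/lb


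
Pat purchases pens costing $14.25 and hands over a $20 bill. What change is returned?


Start with the amount paid:
$20
Subtract the price:
$20 - $14.25 = $5.75

$5.75


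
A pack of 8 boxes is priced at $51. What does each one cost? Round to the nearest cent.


Total cost: $51
Number of items: 8
Unit price: $51 / 8 = $6.375 ≈ $6.38

$6.38


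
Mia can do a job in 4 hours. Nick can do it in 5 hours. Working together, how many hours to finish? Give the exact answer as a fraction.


Mia's rate: 1/4 of the job per hour
Nick's rate: 1/5 of the job per hour
Combined rate: 1/4 + 1/5 = 9/20 per hour
Time = 1 / (9/20) = 20/9 hours (≈ 2.22 hours)

20/9 hours


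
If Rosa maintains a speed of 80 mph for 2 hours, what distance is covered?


Use the formula: distance = speed x time
Speed = 80 mph, Time = 2 hours
80 x 2 = 160 miles

160 miles


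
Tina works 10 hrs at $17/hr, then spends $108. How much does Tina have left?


Calculate earnings:
10 x $17 = $170
Subtract spending:
$170 - $108 = $62

$62


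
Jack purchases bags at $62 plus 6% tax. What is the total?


Calculate the tax:
6% of $62 = $3.72
Add tax to price:
$62 + $3.72 = $65.72

$65.72


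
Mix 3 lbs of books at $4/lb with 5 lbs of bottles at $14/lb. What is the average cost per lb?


Cost of books:
3 x $4 = $12
Cost of bottles:
5 x $14 = $70
Total cost: $12 + $70 = $82
Total weight: 8 lbs
Average: $82 / 8 = $10.25/lb

$10.25/lb


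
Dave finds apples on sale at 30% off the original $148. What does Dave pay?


Calculate the discount amount:
30% of $148 = $44.40
Subtract from original:
$148 - $44.40 = $103.60

$103.60


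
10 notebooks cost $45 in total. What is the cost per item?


Total cost: $45
Number of items: 10
Unit price: $45 / 10 = $4.50

$4.50


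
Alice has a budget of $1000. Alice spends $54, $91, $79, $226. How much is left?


Add up expenses:
$54 + $91 + $79 + $226 = $450
Subtract from budget:
$1000 - $450 = $550

$550


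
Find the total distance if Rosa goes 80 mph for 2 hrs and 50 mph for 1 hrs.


Leg 1 distance:
80 x 2 = 160 miles
Leg 2 distance:
50 x 1 = 50 miles
Total distance:
160 + 50 = 210 miles

210 miles


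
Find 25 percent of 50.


Convert percentage to decimal:
25% = 0.25
Multiply:
50 x 0.25 = 12.5

12.5


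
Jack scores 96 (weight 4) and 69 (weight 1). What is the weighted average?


Weighted sum:
4 x 96 + 1 x 69 = 453
Total weight:
4 + 1 = 5
Weighted average:
453 / 5 = 90.6

90.6


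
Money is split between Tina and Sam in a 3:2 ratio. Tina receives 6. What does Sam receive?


Find the multiplier:
6 / 3 = 2
Apply to Sam's share:
2 x 2 = 4

4


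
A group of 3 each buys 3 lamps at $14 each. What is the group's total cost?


Cost per person:
3 x $14 = $42
Group total:
3 x $42 = $126

$126


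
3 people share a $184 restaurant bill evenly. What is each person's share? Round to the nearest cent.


Total bill: $184
Number of people: 3
Each pays: $184 / 3 = $61.3333... ≈ $61.33

$61.33


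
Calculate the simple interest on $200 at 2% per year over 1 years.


Use the formula I = P x R x T / 100
P x R x T = 200 x 2 x 1 = 400
I = 400 / 100 = $4

$4


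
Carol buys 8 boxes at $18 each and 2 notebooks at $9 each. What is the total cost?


Cost of boxes:
8 x $18 = $144
Cost of notebooks:
2 x $9 = $18
Add both:
$144 + $18 = $162

$162


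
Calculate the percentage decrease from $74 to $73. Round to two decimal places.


Find the absolute change:
|73 - 74| = 1
Divide by original and multiply by 100:
1 / 74 x 100 = 1.3513...% ≈ 1.35%

1.35%


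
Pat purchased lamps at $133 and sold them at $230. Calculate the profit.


Selling price = $230
Cost price = $133
Profit = selling price - cost price:
Profit = $230 - $133 = $97

$97


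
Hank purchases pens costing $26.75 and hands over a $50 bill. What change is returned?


Start with the amount paid:
$50
Subtract the price:
$50 - $26.75 = $23.25

$23.25


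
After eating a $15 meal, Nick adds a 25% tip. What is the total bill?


Calculate the tip:
25% of $15 = $3.75
Add tip to meal cost:
$15 + $3.75 = $18.75

$18.75


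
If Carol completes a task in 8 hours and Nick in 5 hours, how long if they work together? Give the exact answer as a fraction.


Carol's rate: 1/8 of the job per hour
Nick's rate: 1/5 of the job per hour
Combined rate: 1/8 + 1/5 = 13/40 per hour
Time = 1 / (13/40) = 40/13 hours (≈ 3.08 hours)

40/13 hours


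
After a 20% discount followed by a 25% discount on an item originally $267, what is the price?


First discount:
20% of $267 = $53.40
Price after first discount:
$267 - $53.40 = $213.60
Second discount:
25% of $213.60 = $53.40
Final price:
$213.60 - $53.40 = $160.20

$160.20


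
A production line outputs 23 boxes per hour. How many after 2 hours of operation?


Production rate: 23 boxes per hour
Time: 2 hours
Total: 23 x 2 = 46 boxes

46 boxes


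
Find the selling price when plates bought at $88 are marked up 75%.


Calculate the markup amount:
75% of $88 = $66
Add to cost:
$88 + $66 = $154

$154


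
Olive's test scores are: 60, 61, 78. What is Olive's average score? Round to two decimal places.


Add the scores:
60 + 61 + 78 = 199
Divide by the number of tests:
199 / 3 = 66.3333... ≈ 66.33

66.33


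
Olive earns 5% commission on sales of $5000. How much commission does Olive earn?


Convert rate to decimal:
5% = 0.05
Multiply by sales:
$5000 x 0.05 = $250

$250


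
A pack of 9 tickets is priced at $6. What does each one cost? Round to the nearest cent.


Total cost: $6
Number of items: 9
Unit price: $6 / 9 = $0.6666... ≈ $0.67

$0.67


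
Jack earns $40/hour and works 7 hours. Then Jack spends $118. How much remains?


Calculate earnings:
7 x $40 = $280
Subtract spending:
$280 - $118 = $162

$162


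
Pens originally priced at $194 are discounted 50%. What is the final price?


Calculate the discount amount:
50% of $194 = $97
Subtract from original:
$194 - $97 = $97

$97


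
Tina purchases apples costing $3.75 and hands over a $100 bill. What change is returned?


Start with the amount paid:
$100
Subtract the price:
$100 - $3.75 = $96.25

$96.25


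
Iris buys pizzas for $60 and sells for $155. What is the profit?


Selling price = $155
Cost price = $60
Profit = selling price - cost price:
Profit = $155 - $60 = $95

$95


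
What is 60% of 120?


Convert percentage to decimal:
60% = 0.6
Multiply:
120 x 0.6 = 72

72


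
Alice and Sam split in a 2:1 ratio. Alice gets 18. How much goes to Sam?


Find the multiplier:
18 / 2 = 9
Apply to Sam's share:
1 x 9 = 9

9


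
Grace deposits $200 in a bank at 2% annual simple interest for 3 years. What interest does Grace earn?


Use the formula I = P x R x T / 100
P x R x T = 200 x 2 x 3 = 1200
I = 1200 / 100 = $12

$12


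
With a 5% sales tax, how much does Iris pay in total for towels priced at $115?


Calculate the tax:
5% of $115 = $5.75
Add tax to price:
$115 + $5.75 = $120.75

$120.75


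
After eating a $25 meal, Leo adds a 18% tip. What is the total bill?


Calculate the tip:
18% of $25 = $4.50
Add tip to meal cost:
$25 + $4.50 = $29.50

$29.50


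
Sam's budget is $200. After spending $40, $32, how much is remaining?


Add up expenses:
$40 + $32 = $72
Subtract from budget:
$200 - $72 = $128

$128


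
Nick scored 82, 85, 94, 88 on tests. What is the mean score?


Add the scores:
82 + 85 + 94 + 88 = 349
Divide by the number of tests:
349 / 4 = 87.25

87.25


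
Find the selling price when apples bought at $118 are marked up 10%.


Calculate the markup amount:
10% of $118 = $11.80
Add to cost:
$118 + $11.80 = $129.80

$129.80


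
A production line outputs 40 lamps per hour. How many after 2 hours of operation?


Production rate: 40 lamps per hour
Time: 2 hours
Total: 40 x 2 = 80 lamps

80 lamps


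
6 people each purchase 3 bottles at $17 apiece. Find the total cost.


Cost per person:
3 x $17 = $51
Group total:
6 x $51 = $306

$306


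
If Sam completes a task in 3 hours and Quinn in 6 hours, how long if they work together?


Sam's rate: 1/3 of the job per hour
Quinn's rate: 1/6 of the job per hour
Combined rate: 1/3 + 1/6 = 1/2 per hour
Time = 1 / (1/2) = 2 hours

2 hours


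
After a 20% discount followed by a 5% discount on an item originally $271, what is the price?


First discount:
20% of $271 = $54.20
Price after first discount:
$271 - $54.20 = $216.80
Second discount:
5% of $216.80 = $10.84
Final price:
$216.80 - $10.84 = $205.96

$205.96


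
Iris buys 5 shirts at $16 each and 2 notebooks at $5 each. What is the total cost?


Cost of shirts:
5 x $16 = $80
Cost of notebooks:
2 x $5 = $10
Add both:
$80 + $10 = $90

$90


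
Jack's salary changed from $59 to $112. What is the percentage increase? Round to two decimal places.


Find the absolute change:
|112 - 59| = 53
Divide by original and multiply by 100:
53 / 59 x 100 = 89.8305...% ≈ 89.83%

89.83%


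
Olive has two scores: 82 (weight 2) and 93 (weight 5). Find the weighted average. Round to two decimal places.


Weighted sum:
2 x 82 + 5 x 93 = 629
Total weight:
2 + 5 = 7
Weighted average:
629 / 7 = 89.8571... ≈ 89.86

89.86


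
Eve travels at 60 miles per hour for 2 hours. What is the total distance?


Use the formula: distance = speed x time
Speed = 60 mph, Time = 2 hours
60 x 2 = 120 miles

120 miles


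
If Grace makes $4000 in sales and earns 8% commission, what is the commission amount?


Convert rate to decimal:
8% = 0.08
Multiply by sales:
$4000 x 0.08 = $320

$320


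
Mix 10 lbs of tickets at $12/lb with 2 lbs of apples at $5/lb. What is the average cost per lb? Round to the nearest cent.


Cost of tickets:
10 x $12 = $120
Cost of apples:
2 x $5 = $10
Total cost: $120 + $10 = $130
Total weight: 12 lbs
Average: $130 / 12 = $10.8333... ≈ $10.83/lb

$10.83/lb


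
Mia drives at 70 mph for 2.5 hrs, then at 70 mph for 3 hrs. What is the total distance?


Leg 1 distance:
70 x 2.5 = 175 miles
Leg 2 distance:
70 x 3 = 210 miles
Total distance:
175 + 210 = 385 miles

385 miles


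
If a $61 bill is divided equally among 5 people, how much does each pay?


Total bill: $61
Number of people: 5
Each pays: $61 / 5 = $12.20

$12.20


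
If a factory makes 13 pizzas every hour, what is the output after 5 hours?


Production rate: 13 pizzas per hour
Time: 5 hours
Total: 13 x 5 = 65 pizzas

65 pizzas


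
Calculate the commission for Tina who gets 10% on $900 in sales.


Convert rate to decimal:
10% = 0.1
Multiply by sales:
$900 x 0.1 = $90

$90


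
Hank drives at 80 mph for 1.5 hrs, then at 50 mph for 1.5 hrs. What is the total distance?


Leg 1 distance:
80 x 1.5 = 120 miles
Leg 2 distance:
50 x 1.5 = 75 miles
Total distance:
120 + 75 = 195 miles

195 miles


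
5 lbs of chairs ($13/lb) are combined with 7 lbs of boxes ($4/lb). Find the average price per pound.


Cost of chairs:
5 x $13 = $65
Cost of boxes:
7 x $4 = $28
Total cost: $65 + $28 = $93
Total weight: 12 lbs
Average: $93 / 12 = $7.75/lb

$7.75/lb


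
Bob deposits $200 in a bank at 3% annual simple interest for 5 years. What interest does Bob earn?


Use the formula I = P x R x T / 100
P x R x T = 200 x 3 x 5 = 3000
I = 3000 / 100 = $30

$30


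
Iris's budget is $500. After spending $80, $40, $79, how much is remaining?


Add up expenses:
$80 + $40 + $79 = $199
Subtract from budget:
$500 - $199 = $301

$301


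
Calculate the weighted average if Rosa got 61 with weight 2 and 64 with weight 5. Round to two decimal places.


Weighted sum:
2 x 61 + 5 x 64 = 442
Total weight:
2 + 5 = 7
Weighted average:
442 / 7 = 63.1428... ≈ 63.14

63.14


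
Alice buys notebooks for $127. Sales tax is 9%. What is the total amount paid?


Calculate the tax:
9% of $127 = $11.43
Add tax to price:
$127 + $11.43 = $138.43

$138.43


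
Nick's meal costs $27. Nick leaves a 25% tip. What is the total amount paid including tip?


Calculate the tip:
25% of $27 = $6.75
Add tip to meal cost:
$27 + $6.75 = $33.75

$33.75


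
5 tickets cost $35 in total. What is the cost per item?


Total cost: $35
Number of items: 5
Unit price: $35 / 5 = $7

$7


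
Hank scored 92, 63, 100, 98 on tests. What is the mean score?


Add the scores:
92 + 63 + 100 + 98 = 353
Divide by the number of tests:
353 / 4 = 88.25

88.25


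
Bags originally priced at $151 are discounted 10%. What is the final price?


Calculate the discount amount:
10% of $151 = $15.10
Subtract from original:
$151 - $15.10 = $135.90

$135.90


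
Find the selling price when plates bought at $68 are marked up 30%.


Calculate the markup amount:
30% of $68 = $20.40
Add to cost:
$68 + $20.40 = $88.40

$88.40


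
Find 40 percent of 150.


Convert percentage to decimal:
40% = 0.4
Multiply:
150 x 0.4 = 60

60


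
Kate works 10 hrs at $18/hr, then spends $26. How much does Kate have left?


Calculate earnings:
10 x $18 = $180
Subtract spending:
$180 - $26 = $154

$154


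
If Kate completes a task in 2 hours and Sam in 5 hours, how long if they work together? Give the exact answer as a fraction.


Kate's rate: 1/2 of the job per hour
Sam's rate: 1/5 of the job per hour
Combined rate: 1/2 + 1/5 = 7/10 per hour
Time = 1 / (7/10) = 10/7 hours (≈ 1.43 hours)

10/7 hours


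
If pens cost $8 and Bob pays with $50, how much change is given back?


Start with the amount paid:
$50
Subtract the price:
$50 - $8 = $42

$42


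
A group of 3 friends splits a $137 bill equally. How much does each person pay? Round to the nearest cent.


Total bill: $137
Number of people: 3
Each pays: $137 / 3 = $45.6666... ≈ $45.67

$45.67


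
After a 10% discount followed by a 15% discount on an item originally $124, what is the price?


First discount:
10% of $124 = $12.40
Price after first discount:
$124 - $12.40 = $111.60
Second discount:
15% of $111.60 = $16.74
Final price:
$111.60 - $16.74 = $94.86

$94.86


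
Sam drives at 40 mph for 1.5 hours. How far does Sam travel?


Use the formula: distance = speed x time
Speed = 40 mph, Time = 1.5 hours
40 x 1.5 = 60 miles

60 miles


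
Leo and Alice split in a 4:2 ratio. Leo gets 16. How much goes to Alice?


Find the multiplier:
16 / 4 = 4
Apply to Alice's share:
2 x 4 = 8

8


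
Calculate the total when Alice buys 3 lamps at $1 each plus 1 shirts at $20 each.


Cost of lamps:
3 x $1 = $3
Cost of shirts:
1 x $20 = $20
Add both:
$3 + $20 = $23

$23


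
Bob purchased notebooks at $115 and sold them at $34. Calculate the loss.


Selling price = $34
Cost price = $115
Loss = cost price - selling price:
Loss = $115 - $34 = $81

$81


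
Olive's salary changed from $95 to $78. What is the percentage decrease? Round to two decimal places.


Find the absolute change:
|78 - 95| = 17
Divide by original and multiply by 100:
17 / 95 x 100 = 17.8947...% ≈ 17.89%

17.89%


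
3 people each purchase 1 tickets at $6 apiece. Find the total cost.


Cost per person:
1 x $6 = $6
Group total:
3 x $6 = $18

$18


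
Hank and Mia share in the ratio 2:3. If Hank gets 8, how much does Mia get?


Find the multiplier:
8 / 2 = 4
Apply to Mia's share:
3 x 4 = 12

12


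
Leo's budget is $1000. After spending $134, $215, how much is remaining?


Add up expenses:
$134 + $215 = $349
Subtract from budget:
$1000 - $349 = $651

$651


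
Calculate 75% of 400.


Convert percentage to decimal:
75% = 0.75
Multiply:
400 x 0.75 = 300

300


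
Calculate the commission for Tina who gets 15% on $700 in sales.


Convert rate to decimal:
15% = 0.15
Multiply by sales:
$700 x 0.15 = $105

$105


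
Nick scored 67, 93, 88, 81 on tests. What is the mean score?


Add the scores:
67 + 93 + 88 + 81 = 329
Divide by the number of tests:
329 / 4 = 82.25

82.25


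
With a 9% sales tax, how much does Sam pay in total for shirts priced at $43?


Calculate the tax:
9% of $43 = $3.87
Add tax to price:
$43 + $3.87 = $46.87

$46.87


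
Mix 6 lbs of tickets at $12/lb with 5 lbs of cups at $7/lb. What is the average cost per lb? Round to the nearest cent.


Cost of tickets:
6 x $12 = $72
Cost of cups:
5 x $7 = $35
Total cost: $72 + $35 = $107
Total weight: 11 lbs
Average: $107 / 11 = $9.7272... ≈ $9.73/lb

$9.73/lb


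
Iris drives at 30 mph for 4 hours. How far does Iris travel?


Use the formula: distance = speed x time
Speed = 30 mph, Time = 4 hours
30 x 4 = 120 miles

120 miles


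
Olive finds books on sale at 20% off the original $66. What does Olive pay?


Calculate the discount amount:
20% of $66 = $13.20
Subtract from original:
$66 - $13.20 = $52.80

$52.80


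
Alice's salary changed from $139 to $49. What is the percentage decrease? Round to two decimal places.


Find the absolute change:
|49 - 139| = 90
Divide by original and multiply by 100:
90 / 139 x 100 = 64.7482...% ≈ 64.75%

64.75%


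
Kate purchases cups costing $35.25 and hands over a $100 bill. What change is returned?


Start with the amount paid:
$100
Subtract the price:
$100 - $35.25 = $64.75

$64.75


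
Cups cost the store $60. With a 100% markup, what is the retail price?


Calculate the markup amount:
100% of $60 = $60
Add to cost:
$60 + $60 = $120

$120


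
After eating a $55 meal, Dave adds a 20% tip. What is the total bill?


Calculate the tip:
20% of $55 = $11
Add tip to meal cost:
$55 + $11 = $66

$66


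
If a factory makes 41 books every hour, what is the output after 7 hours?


Production rate: 41 books per hour
Time: 7 hours
Total: 41 x 7 = 287 books

287 books


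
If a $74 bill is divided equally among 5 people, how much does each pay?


Total bill: $74
Number of people: 5
Each pays: $74 / 5 = $14.80

$14.80


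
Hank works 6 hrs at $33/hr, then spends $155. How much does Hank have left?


Calculate earnings:
6 x $33 = $198
Subtract spending:
$198 - $155 = $43

$43


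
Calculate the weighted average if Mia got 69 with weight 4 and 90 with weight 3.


Weighted sum:
4 x 69 + 3 x 90 = 546
Total weight:
4 + 3 = 7
Weighted average:
546 / 7 = 78

78


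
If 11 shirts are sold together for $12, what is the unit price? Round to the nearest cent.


Total cost: $12
Number of items: 11
Unit price: $12 / 11 = $1.0909... ≈ $1.09

$1.09


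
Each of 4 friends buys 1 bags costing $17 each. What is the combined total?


Cost per person:
1 x $17 = $17
Group total:
4 x $17 = $68

$68


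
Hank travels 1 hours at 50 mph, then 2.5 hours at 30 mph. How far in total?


Leg 1 distance:
50 x 1 = 50 miles
Leg 2 distance:
30 x 2.5 = 75 miles
Total distance:
50 + 75 = 125 miles

125 miles


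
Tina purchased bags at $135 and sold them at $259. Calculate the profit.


Selling price = $259
Cost price = $135
Profit = selling price - cost price:
Profit = $259 - $135 = $124

$124


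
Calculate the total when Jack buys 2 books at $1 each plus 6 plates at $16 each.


Cost of books:
2 x $1 = $2
Cost of plates:
6 x $16 = $96
Add both:
$2 + $96 = $98

$98


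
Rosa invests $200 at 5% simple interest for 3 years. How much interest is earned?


Use the formula I = P x R x T / 100
P x R x T = 200 x 5 x 3 = 3000
I = 3000 / 100 = $30

$30


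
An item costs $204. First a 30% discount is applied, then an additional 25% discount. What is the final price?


First discount:
30% of $204 = $61.20
Price after first discount:
$204 - $61.20 = $142.80
Second discount:
25% of $142.80 = $35.70
Final price:
$142.80 - $35.70 = $107.10

$107.10


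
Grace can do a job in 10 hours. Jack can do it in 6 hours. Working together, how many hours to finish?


Grace's rate: 1/10 of the job per hour
Jack's rate: 1/6 of the job per hour
Combined rate: 1/10 + 1/6 = 4/15 per hour
Time = 1 / (4/15) = 15/4 = 3.75 hours

3.75 hours


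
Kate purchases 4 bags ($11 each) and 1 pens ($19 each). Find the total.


Cost of bags:
4 x $11 = $44
Cost of pens:
1 x $19 = $19
Add both:
$44 + $19 = $63

$63


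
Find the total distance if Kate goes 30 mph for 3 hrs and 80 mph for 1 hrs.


Leg 1 distance:
30 x 3 = 90 miles
Leg 2 distance:
80 x 1 = 80 miles
Total distance:
90 + 80 = 170 miles

170 miles


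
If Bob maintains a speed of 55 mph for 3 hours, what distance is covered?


Use the formula: distance = speed x time
Speed = 55 mph, Time = 3 hours
55 x 3 = 165 miles

165 miles


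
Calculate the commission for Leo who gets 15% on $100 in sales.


Convert rate to decimal:
15% = 0.15
Multiply by sales:
$100 x 0.15 = $15

$15


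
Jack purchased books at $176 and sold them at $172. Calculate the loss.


Selling price = $172
Cost price = $176
Loss = cost price - selling price:
Loss = $176 - $172 = $4

$4


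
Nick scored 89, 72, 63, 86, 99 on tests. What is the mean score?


Add the scores:
89 + 72 + 63 + 86 + 99 = 409
Divide by the number of tests:
409 / 5 = 81.8

81.8


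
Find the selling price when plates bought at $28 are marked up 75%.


Calculate the markup amount:
75% of $28 = $21
Add to cost:
$28 + $21 = $49

$49


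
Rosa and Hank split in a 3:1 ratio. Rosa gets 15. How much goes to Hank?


Find the multiplier:
15 / 3 = 5
Apply to Hank's share:
1 x 5 = 5

5


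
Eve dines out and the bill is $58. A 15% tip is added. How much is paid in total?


Calculate the tip:
15% of $58 = $8.70
Add tip to meal cost:
$58 + $8.70 = $66.70

$66.70


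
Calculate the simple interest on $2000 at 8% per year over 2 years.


Use the formula I = P x R x T / 100
P x R x T = 2000 x 8 x 2 = 32000
I = 32000 / 100 = $320

$320


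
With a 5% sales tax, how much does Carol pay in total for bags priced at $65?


Calculate the tax:
5% of $65 = $3.25
Add tax to price:
$65 + $3.25 = $68.25

$68.25


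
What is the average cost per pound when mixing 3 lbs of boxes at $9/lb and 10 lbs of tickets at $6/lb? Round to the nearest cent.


Cost of boxes:
3 x $9 = $27
Cost of tickets:
10 x $6 = $60
Total cost: $27 + $60 = $87
Total weight: 13 lbs
Average: $87 / 13 = $6.6923... ≈ $6.69/lb

$6.69/lb


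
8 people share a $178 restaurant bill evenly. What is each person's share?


Total bill: $178
Number of people: 8
Each pays: $178 / 8 = $22.25

$22.25


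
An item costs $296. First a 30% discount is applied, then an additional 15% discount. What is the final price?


First discount:
30% of $296 = $88.80
Price after first discount:
$296 - $88.80 = $207.20
Second discount:
15% of $207.20 = $31.08
Final price:
$207.20 - $31.08 = $176.12

$176.12


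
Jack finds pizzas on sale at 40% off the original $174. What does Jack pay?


Calculate the discount amount:
40% of $174 = $69.60
Subtract from original:
$174 - $69.60 = $104.40

$104.40


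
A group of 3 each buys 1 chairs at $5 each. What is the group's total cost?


Cost per person:
1 x $5 = $5
Group total:
3 x $5 = $15

$15


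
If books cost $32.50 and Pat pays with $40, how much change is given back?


Start with the amount paid:
$40
Subtract the price:
$40 - $32.50 = $7.50

$7.50


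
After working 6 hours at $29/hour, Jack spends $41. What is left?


Calculate earnings:
6 x $29 = $174
Subtract spending:
$174 - $41 = $133

$133


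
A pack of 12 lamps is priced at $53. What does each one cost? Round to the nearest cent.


Total cost: $53
Number of items: 12
Unit price: $53 / 12 = $4.4166... ≈ $4.42

$4.42


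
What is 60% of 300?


Convert percentage to decimal:
60% = 0.6
Multiply:
300 x 0.6 = 180

180


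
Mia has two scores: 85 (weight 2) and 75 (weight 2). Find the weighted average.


Weighted sum:
2 x 85 + 2 x 75 = 320
Total weight:
2 + 2 = 4
Weighted average:
320 / 4 = 80

80


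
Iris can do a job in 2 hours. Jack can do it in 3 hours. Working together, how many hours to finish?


Iris's rate: 1/2 of the job per hour
Jack's rate: 1/3 of the job per hour
Combined rate: 1/2 + 1/3 = 5/6 per hour
Time = 1 / (5/6) = 6/5 = 1.2 hours

1.2 hours


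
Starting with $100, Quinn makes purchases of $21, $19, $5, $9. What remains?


Add up expenses:
$21 + $19 + $5 + $9 = $54
Subtract from budget:
$100 - $54 = $46

$46


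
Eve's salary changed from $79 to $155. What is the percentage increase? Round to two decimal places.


Find the absolute change:
|155 - 79| = 76
Divide by original and multiply by 100:
76 / 79 x 100 = 96.2025...% ≈ 96.2%

96.2%


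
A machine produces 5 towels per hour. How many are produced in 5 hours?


Production rate: 5 towels per hour
Time: 5 hours
Total: 5 x 5 = 25 towels

25 towels


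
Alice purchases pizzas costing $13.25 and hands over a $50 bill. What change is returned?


Start with the amount paid:
$50
Subtract the price:
$50 - $13.25 = $36.75

$36.75


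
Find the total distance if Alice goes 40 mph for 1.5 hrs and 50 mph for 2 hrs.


Leg 1 distance:
40 x 1.5 = 60 miles
Leg 2 distance:
50 x 2 = 100 miles
Total distance:
60 + 100 = 160 miles

160 miles


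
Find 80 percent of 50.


Convert percentage to decimal:
80% = 0.8
Multiply:
50 x 0.8 = 40

40


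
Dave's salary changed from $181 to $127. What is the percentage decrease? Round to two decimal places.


Find the absolute change:
|127 - 181| = 54
Divide by original and multiply by 100:
54 / 181 x 100 = 29.8342...% ≈ 29.83%

29.83%


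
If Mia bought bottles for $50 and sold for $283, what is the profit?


Selling price = $283
Cost price = $50
Profit = selling price - cost price:
Profit = $283 - $50 = $233

$233


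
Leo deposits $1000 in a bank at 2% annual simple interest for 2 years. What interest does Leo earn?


Use the formula I = P x R x T / 100
P x R x T = 1000 x 2 x 2 = 4000
I = 4000 / 100 = $40

$40


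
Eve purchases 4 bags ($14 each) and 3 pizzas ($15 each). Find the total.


Cost of bags:
4 x $14 = $56
Cost of pizzas:
3 x $15 = $45
Add both:
$56 + $45 = $101

$101


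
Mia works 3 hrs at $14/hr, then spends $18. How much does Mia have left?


Calculate earnings:
3 x $14 = $42
Subtract spending:
$42 - $18 = $24

$24


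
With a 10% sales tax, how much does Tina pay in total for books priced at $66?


Calculate the tax:
10% of $66 = $6.60
Add tax to price:
$66 + $6.60 = $72.60

$72.60


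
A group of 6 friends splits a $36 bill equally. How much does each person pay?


Total bill: $36
Number of people: 6
Each pays: $36 / 6 = $6

$6


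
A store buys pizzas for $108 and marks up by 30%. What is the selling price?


Calculate the markup amount:
30% of $108 = $32.40
Add to cost:
$108 + $32.40 = $140.40

$140.40


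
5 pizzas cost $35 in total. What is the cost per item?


Total cost: $35
Number of items: 5
Unit price: $35 / 5 = $7

$7


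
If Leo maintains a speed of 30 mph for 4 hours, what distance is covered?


Use the formula: distance = speed x time
Speed = 30 mph, Time = 4 hours
30 x 4 = 120 miles

120 miles


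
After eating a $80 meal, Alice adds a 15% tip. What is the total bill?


Calculate the tip:
15% of $80 = $12
Add tip to meal cost:
$80 + $12 = $92

$92


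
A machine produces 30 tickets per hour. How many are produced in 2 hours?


Production rate: 30 tickets per hour
Time: 2 hours
Total: 30 x 2 = 60 tickets

60 tickets


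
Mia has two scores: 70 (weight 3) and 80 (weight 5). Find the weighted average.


Weighted sum:
3 x 70 + 5 x 80 = 610
Total weight:
3 + 5 = 8
Weighted average:
610 / 8 = 76.25

76.25
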